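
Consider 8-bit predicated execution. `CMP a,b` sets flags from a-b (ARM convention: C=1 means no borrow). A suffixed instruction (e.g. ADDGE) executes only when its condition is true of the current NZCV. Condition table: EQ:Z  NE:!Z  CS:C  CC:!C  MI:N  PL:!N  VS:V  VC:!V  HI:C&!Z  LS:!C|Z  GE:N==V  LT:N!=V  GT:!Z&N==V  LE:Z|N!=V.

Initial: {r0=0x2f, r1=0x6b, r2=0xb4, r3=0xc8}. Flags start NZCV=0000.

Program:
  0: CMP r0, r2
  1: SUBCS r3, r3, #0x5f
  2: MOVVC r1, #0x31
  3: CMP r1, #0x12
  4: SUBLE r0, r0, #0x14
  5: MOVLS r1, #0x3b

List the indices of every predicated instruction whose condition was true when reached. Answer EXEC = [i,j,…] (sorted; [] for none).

[0] flags=0000 → (cmp)
[1] flags=0000 CS?F → skip
[2] flags=0000 VC?T → r1=0x31
[3] flags=0010 → (cmp)
[4] flags=0010 LE?F → skip
[5] flags=0010 LS?F → skip

EXEC = [2]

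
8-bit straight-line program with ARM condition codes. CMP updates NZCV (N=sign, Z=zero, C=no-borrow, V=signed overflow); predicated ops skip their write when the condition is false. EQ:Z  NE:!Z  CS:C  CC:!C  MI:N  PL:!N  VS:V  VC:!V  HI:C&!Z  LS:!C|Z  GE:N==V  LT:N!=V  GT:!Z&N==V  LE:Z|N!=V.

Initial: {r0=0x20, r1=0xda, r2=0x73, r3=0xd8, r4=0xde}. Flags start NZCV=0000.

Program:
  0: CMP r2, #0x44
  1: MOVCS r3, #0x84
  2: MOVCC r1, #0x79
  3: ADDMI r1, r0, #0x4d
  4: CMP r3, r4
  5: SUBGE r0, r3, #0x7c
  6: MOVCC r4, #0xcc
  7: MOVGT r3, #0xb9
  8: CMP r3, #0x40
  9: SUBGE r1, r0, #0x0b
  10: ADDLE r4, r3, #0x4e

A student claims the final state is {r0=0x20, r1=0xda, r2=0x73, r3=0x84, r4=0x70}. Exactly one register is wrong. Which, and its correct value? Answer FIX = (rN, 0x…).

FIX = (r4, 0xd2)

0: ✓ CMP  NZCV=0010
1: ✓ MOVCS  r3←0x84
2: · MOVCC
3: · ADDMI
4: ✓ CMP  NZCV=1000
5: · SUBGE
6: ✓ MOVCC  r4←0xcc
7: · MOVGT
8: ✓ CMP  NZCV=0011
9: · SUBGE
10: ✓ ADDLE  r4←0xd2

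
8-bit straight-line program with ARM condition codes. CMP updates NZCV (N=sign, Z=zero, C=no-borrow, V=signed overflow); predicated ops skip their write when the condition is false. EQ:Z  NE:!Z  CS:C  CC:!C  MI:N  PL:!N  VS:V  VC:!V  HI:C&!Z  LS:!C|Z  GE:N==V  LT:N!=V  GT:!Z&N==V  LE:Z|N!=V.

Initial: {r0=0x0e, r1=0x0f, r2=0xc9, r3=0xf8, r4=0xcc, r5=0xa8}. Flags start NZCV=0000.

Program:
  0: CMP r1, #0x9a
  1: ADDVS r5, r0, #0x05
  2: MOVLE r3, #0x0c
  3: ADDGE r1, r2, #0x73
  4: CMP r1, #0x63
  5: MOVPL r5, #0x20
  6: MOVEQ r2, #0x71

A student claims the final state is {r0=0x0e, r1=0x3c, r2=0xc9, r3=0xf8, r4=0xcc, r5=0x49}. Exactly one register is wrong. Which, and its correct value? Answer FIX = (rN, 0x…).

FIX = (r5, 0xa8)

0: ✓ CMP  NZCV=0000
1: · ADDVS
2: · MOVLE
3: ✓ ADDGE  r1←0x3c
4: ✓ CMP  NZCV=1000
5: · MOVPL
6: · MOVEQ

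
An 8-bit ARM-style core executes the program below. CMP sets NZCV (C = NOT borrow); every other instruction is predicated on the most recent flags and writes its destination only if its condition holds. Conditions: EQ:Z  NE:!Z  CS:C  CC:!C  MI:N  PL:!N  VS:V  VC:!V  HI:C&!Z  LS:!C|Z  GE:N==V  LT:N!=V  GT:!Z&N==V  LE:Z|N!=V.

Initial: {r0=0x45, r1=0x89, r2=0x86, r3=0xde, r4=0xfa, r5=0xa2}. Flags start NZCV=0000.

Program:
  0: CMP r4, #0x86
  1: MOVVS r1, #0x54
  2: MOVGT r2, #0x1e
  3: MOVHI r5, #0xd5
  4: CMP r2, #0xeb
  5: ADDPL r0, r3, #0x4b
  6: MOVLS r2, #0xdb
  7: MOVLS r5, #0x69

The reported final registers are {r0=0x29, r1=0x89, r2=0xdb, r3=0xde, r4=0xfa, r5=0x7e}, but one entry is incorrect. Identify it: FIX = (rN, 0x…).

FIX = (r5, 0x69)

[0] flags=0010 → (cmp)
[1] flags=0010 VS?F → skip
[2] flags=0010 GT?T → r2=0x1e
[3] flags=0010 HI?T → r5=0xd5
[4] flags=0000 → (cmp)
[5] flags=0000 PL?T → r0=0x29
[6] flags=0000 LS?T → r2=0xdb
[7] flags=0000 LS?T → r5=0x69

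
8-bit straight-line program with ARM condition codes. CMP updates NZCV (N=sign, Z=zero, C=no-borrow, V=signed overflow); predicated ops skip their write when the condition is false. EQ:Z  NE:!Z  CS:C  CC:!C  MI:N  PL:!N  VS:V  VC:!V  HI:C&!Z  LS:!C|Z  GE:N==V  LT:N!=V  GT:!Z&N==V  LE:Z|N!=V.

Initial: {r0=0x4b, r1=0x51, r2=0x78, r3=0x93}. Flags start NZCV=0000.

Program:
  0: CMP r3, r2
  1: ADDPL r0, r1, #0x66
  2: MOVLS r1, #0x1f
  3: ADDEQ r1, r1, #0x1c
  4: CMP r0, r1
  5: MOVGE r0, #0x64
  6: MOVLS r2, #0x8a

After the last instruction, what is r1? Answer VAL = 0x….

0: ✓ CMP  NZCV=0011
1: ✓ ADDPL  r0←0xb7
2: · MOVLS
3: · ADDEQ
4: ✓ CMP  NZCV=0011
5: · MOVGE
6: · MOVLS

VAL = 0x51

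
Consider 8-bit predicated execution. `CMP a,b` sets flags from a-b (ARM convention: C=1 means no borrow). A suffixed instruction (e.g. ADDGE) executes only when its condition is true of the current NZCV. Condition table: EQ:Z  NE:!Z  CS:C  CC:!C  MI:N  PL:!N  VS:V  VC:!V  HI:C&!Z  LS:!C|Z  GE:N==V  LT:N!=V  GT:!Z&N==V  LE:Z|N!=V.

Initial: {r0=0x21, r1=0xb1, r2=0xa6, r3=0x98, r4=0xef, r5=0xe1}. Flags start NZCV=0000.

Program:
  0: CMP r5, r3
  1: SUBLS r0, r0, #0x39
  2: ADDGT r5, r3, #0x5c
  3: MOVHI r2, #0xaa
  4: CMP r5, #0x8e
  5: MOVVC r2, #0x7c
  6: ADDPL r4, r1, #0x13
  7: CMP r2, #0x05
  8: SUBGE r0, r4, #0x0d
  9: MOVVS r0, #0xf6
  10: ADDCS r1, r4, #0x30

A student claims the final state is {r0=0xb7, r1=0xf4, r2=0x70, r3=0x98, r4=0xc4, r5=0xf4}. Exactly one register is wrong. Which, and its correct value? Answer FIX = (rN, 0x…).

FIX = (r2, 0x7c)

[0] flags=0010 → (cmp)
[1] flags=0010 LS?F → skip
[2] flags=0010 GT?T → r5=0xf4
[3] flags=0010 HI?T → r2=0xaa
[4] flags=0010 → (cmp)
[5] flags=0010 VC?T → r2=0x7c
[6] flags=0010 PL?T → r4=0xc4
[7] flags=0010 → (cmp)
[8] flags=0010 GE?T → r0=0xb7
[9] flags=0010 VS?F → skip
[10] flags=0010 CS?T → r1=0xf4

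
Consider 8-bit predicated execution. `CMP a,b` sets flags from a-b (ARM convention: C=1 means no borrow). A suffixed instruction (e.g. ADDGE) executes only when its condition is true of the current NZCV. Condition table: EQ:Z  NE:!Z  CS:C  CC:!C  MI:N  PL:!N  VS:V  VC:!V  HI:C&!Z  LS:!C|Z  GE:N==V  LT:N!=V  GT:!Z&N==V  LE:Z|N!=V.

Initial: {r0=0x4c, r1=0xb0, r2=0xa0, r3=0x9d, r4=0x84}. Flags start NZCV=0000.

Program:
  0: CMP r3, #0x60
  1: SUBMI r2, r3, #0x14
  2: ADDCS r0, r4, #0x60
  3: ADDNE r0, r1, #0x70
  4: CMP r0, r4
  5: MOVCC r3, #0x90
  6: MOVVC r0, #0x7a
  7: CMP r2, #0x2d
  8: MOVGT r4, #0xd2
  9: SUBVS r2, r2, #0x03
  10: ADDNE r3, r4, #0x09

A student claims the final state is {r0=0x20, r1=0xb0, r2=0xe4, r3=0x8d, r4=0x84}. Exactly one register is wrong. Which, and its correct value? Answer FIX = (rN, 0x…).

[0] flags=0011 → (cmp)
[1] flags=0011 MI?F → skip
[2] flags=0011 CS?T → r0=0xe4
[3] flags=0011 NE?T → r0=0x20
[4] flags=1001 → (cmp)
[5] flags=1001 CC?T → r3=0x90
[6] flags=1001 VC?F → skip
[7] flags=0011 → (cmp)
[8] flags=0011 GT?F → skip
[9] flags=0011 VS?T → r2=0x9d
[10] flags=0011 NE?T → r3=0x8d

FIX = (r2, 0x9d)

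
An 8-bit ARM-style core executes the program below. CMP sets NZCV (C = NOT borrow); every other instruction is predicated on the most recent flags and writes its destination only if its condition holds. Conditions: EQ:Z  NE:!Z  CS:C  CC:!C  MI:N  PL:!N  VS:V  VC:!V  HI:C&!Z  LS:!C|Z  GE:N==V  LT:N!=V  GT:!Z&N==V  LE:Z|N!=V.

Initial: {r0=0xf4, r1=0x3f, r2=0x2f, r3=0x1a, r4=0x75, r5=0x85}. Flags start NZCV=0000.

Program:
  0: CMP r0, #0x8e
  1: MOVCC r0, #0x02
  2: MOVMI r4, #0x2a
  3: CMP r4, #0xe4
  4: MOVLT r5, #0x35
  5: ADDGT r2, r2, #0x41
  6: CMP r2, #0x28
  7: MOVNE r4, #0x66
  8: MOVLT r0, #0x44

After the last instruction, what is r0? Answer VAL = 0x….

0: ✓ CMP  NZCV=0010
1: · MOVCC
2: · MOVMI
3: ✓ CMP  NZCV=1001
4: · MOVLT
5: ✓ ADDGT  r2←0x70
6: ✓ CMP  NZCV=0010
7: ✓ MOVNE  r4←0x66
8: · MOVLT

VAL = 0xf4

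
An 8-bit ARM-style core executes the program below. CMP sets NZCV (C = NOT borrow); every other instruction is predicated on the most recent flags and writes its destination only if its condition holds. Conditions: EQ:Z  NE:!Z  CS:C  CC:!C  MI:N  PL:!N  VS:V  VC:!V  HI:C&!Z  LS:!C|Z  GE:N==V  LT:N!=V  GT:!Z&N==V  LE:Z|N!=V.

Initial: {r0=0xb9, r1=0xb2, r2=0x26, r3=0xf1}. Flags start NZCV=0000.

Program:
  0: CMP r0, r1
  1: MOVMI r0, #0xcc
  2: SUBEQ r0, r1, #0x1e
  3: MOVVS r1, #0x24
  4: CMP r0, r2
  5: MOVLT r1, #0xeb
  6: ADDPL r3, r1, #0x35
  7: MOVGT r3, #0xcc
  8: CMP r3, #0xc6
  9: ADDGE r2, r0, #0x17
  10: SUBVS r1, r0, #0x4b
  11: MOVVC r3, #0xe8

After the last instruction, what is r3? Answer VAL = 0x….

VAL = 0xe8

[0] flags=0010 → (cmp)
[1] flags=0010 MI?F → skip
[2] flags=0010 EQ?F → skip
[3] flags=0010 VS?F → skip
[4] flags=1010 → (cmp)
[5] flags=1010 LT?T → r1=0xeb
[6] flags=1010 PL?F → skip
[7] flags=1010 GT?F → skip
[8] flags=0010 → (cmp)
[9] flags=0010 GE?T → r2=0xd0
[10] flags=0010 VS?F → skip
[11] flags=0010 VC?T → r3=0xe8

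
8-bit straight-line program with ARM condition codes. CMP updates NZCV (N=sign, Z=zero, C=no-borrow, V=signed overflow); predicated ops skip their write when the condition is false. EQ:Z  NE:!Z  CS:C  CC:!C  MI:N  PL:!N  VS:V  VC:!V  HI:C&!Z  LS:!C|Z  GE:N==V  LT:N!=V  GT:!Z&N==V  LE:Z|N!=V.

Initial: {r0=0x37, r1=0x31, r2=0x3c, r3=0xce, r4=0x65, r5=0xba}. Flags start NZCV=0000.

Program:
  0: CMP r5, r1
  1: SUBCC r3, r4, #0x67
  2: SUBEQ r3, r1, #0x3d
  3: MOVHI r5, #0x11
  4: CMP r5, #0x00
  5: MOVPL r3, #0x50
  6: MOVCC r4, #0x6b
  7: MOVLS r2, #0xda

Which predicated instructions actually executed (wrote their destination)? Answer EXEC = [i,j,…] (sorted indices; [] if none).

EXEC = [3,5]

[0] flags=1010 → (cmp)
[1] flags=1010 CC?F → skip
[2] flags=1010 EQ?F → skip
[3] flags=1010 HI?T → r5=0x11
[4] flags=0010 → (cmp)
[5] flags=0010 PL?T → r3=0x50
[6] flags=0010 CC?F → skip
[7] flags=0010 LS?F → skip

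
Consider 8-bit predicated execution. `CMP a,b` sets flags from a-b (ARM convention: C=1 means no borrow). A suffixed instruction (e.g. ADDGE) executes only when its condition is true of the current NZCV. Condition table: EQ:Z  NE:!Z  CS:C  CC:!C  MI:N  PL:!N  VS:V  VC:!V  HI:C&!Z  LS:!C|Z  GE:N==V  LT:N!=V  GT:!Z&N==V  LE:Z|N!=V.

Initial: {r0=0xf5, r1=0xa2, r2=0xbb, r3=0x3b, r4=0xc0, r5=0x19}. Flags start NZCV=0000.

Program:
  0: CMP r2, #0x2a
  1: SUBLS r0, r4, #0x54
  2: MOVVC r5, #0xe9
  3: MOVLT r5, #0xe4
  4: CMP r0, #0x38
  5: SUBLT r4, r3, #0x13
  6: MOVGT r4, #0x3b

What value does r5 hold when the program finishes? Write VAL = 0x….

VAL = 0xe4

0: ✓ CMP  NZCV=1010
1: · SUBLS
2: ✓ MOVVC  r5←0xe9
3: ✓ MOVLT  r5←0xe4
4: ✓ CMP  NZCV=1010
5: ✓ SUBLT  r4←0x28
6: · MOVGT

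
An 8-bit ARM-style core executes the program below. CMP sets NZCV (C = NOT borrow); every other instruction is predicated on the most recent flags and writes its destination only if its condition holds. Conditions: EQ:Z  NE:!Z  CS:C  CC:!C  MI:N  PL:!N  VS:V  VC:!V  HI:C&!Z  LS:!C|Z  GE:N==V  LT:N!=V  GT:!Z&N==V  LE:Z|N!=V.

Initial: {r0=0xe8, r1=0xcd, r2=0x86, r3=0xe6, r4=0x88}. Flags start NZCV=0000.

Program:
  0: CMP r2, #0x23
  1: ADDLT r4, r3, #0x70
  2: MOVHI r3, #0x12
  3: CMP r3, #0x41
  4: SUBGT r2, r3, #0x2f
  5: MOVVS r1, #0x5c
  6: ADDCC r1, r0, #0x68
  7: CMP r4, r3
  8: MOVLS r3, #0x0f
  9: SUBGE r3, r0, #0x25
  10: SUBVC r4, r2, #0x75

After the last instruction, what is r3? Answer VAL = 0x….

VAL = 0xc3

[0] flags=0011 → (cmp)
[1] flags=0011 LT?T → r4=0x56
[2] flags=0011 HI?T → r3=0x12
[3] flags=1000 → (cmp)
[4] flags=1000 GT?F → skip
[5] flags=1000 VS?F → skip
[6] flags=1000 CC?T → r1=0x50
[7] flags=0010 → (cmp)
[8] flags=0010 LS?F → skip
[9] flags=0010 GE?T → r3=0xc3
[10] flags=0010 VC?T → r4=0x11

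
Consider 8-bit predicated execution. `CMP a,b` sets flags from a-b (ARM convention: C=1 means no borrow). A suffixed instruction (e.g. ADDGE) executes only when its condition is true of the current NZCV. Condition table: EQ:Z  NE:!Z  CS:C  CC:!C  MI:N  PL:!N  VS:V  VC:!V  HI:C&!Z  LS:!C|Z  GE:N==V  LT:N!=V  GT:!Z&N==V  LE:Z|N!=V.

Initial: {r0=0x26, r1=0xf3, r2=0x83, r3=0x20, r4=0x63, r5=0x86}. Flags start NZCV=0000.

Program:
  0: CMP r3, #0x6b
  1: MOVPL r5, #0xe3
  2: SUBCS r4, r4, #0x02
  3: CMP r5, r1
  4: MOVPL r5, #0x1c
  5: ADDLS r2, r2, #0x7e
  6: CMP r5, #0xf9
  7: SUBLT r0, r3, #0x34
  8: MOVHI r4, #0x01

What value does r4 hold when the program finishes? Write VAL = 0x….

VAL = 0x63

0: ✓ CMP  NZCV=1000
1: · MOVPL
2: · SUBCS
3: ✓ CMP  NZCV=1000
4: · MOVPL
5: ✓ ADDLS  r2←0x01
6: ✓ CMP  NZCV=1000
7: ✓ SUBLT  r0←0xec
8: · MOVHI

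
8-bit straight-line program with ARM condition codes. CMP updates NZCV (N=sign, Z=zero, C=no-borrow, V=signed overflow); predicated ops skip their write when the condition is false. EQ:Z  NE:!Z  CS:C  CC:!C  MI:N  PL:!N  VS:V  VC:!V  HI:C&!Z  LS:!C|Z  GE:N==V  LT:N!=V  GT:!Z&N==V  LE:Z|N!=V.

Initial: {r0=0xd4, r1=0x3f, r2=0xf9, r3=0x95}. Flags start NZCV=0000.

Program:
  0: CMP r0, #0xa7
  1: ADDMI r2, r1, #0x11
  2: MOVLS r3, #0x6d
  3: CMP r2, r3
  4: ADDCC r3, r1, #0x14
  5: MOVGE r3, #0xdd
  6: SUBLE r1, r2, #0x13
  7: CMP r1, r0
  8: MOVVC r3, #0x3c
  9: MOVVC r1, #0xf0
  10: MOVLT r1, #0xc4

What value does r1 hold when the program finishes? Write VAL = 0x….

[0] flags=0010 → (cmp)
[1] flags=0010 MI?F → skip
[2] flags=0010 LS?F → skip
[3] flags=0010 → (cmp)
[4] flags=0010 CC?F → skip
[5] flags=0010 GE?T → r3=0xdd
[6] flags=0010 LE?F → skip
[7] flags=0000 → (cmp)
[8] flags=0000 VC?T → r3=0x3c
[9] flags=0000 VC?T → r1=0xf0
[10] flags=0000 LT?F → skip

VAL = 0xf0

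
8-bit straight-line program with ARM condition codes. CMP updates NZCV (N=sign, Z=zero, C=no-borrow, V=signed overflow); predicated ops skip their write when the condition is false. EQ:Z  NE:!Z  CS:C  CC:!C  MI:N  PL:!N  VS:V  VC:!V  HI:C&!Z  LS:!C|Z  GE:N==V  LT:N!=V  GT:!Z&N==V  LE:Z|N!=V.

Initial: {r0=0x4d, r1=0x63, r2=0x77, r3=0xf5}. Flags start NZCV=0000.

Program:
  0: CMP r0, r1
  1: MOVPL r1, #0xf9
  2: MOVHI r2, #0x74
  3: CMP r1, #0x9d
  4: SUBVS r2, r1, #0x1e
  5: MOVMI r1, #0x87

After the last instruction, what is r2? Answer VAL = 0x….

VAL = 0x45

0: ✓ CMP  NZCV=1000
1: · MOVPL
2: · MOVHI
3: ✓ CMP  NZCV=1001
4: ✓ SUBVS  r2←0x45
5: ✓ MOVMI  r1←0x87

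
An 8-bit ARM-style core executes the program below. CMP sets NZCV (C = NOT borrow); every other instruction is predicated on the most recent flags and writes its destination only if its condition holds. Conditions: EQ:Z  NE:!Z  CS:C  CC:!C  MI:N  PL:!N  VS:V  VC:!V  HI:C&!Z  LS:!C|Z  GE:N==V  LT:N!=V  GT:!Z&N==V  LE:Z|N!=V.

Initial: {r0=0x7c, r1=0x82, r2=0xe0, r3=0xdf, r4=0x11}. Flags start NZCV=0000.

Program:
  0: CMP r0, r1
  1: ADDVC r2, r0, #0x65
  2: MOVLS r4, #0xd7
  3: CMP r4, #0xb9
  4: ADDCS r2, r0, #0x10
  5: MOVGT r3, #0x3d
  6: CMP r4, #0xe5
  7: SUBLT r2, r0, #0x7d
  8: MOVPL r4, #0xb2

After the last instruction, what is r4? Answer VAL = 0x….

VAL = 0xd7

0: ✓ CMP  NZCV=1001
1: · ADDVC
2: ✓ MOVLS  r4←0xd7
3: ✓ CMP  NZCV=0010
4: ✓ ADDCS  r2←0x8c
5: ✓ MOVGT  r3←0x3d
6: ✓ CMP  NZCV=1000
7: ✓ SUBLT  r2←0xff
8: · MOVPL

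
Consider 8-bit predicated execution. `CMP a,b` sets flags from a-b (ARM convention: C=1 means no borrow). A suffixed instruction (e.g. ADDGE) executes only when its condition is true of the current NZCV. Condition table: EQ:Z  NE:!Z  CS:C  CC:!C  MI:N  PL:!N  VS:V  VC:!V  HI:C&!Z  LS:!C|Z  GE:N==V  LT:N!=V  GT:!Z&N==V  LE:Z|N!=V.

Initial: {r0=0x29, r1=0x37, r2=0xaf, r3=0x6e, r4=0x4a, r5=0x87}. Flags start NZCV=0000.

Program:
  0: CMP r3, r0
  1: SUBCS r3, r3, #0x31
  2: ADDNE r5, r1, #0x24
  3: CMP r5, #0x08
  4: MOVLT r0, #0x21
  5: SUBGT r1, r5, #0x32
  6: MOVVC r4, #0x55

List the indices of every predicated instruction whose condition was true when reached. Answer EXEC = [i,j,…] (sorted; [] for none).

EXEC = [1,2,5,6]

0: ✓ CMP  NZCV=0010
1: ✓ SUBCS  r3←0x3d
2: ✓ ADDNE  r5←0x5b
3: ✓ CMP  NZCV=0010
4: · MOVLT
5: ✓ SUBGT  r1←0x29
6: ✓ MOVVC  r4←0x55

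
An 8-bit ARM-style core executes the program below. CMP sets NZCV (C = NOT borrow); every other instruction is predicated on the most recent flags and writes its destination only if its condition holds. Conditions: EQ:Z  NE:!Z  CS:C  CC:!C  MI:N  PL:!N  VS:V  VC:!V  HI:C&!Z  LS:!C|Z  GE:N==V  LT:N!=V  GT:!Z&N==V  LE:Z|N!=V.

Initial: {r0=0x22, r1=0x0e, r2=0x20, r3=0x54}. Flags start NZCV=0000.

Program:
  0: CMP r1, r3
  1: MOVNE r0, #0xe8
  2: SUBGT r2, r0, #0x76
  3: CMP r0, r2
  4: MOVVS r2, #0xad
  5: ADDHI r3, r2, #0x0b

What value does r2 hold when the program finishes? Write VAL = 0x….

VAL = 0x20

[0] flags=1000 → (cmp)
[1] flags=1000 NE?T → r0=0xe8
[2] flags=1000 GT?F → skip
[3] flags=1010 → (cmp)
[4] flags=1010 VS?F → skip
[5] flags=1010 HI?T → r3=0x2b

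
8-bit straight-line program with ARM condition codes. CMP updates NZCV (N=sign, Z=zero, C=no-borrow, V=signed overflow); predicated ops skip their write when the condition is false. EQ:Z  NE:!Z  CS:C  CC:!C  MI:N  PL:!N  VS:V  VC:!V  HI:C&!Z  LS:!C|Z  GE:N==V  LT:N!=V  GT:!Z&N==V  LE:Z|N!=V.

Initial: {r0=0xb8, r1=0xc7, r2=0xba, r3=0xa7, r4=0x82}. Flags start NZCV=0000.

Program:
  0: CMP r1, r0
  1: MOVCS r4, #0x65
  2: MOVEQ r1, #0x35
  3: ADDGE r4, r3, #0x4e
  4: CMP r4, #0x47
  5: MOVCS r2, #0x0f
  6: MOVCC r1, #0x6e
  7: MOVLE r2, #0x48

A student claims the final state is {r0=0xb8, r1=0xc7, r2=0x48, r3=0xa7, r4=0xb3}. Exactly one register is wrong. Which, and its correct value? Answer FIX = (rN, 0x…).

FIX = (r4, 0xf5)

0: ✓ CMP  NZCV=0010
1: ✓ MOVCS  r4←0x65
2: · MOVEQ
3: ✓ ADDGE  r4←0xf5
4: ✓ CMP  NZCV=1010
5: ✓ MOVCS  r2←0x0f
6: · MOVCC
7: ✓ MOVLE  r2←0x48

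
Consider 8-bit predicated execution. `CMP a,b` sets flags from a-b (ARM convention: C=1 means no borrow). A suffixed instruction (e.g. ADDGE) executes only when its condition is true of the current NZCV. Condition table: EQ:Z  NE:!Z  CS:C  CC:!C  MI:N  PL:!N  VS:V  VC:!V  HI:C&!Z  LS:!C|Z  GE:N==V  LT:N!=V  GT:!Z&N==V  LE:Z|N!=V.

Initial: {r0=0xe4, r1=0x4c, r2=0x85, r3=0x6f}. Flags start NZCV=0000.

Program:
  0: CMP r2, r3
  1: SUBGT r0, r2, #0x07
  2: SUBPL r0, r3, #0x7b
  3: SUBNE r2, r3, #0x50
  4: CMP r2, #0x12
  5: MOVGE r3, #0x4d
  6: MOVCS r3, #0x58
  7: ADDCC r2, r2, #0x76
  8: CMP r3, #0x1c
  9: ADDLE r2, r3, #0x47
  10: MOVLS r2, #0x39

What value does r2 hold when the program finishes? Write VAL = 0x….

0: ✓ CMP  NZCV=0011
1: · SUBGT
2: ✓ SUBPL  r0←0xf4
3: ✓ SUBNE  r2←0x1f
4: ✓ CMP  NZCV=0010
5: ✓ MOVGE  r3←0x4d
6: ✓ MOVCS  r3←0x58
7: · ADDCC
8: ✓ CMP  NZCV=0010
9: · ADDLE
10: · MOVLS

VAL = 0x1f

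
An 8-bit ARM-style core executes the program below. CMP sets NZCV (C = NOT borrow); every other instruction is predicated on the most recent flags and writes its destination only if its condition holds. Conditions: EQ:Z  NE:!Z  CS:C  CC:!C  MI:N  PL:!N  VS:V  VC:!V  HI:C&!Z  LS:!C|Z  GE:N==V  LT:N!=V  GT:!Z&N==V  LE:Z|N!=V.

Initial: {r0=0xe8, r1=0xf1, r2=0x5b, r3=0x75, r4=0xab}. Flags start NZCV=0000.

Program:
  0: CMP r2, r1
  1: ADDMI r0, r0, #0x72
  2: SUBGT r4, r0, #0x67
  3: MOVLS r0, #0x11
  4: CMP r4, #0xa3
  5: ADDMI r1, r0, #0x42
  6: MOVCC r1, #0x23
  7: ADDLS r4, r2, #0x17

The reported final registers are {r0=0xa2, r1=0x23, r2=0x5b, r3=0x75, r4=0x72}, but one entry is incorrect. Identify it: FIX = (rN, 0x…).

[0] flags=0000 → (cmp)
[1] flags=0000 MI?F → skip
[2] flags=0000 GT?T → r4=0x81
[3] flags=0000 LS?T → r0=0x11
[4] flags=1000 → (cmp)
[5] flags=1000 MI?T → r1=0x53
[6] flags=1000 CC?T → r1=0x23
[7] flags=1000 LS?T → r4=0x72

FIX = (r0, 0x11)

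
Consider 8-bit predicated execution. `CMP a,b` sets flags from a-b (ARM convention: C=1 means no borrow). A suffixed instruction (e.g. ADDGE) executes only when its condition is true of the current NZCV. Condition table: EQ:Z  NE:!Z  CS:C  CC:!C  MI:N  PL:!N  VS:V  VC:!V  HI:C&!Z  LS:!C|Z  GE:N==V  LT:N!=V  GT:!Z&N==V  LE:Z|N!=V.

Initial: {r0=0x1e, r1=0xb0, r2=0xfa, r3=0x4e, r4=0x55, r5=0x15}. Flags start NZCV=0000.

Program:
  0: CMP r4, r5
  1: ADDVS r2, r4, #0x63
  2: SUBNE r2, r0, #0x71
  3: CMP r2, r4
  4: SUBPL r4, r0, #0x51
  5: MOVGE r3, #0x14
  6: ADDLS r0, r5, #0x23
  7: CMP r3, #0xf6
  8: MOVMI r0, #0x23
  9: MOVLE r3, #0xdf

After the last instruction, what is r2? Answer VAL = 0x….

VAL = 0xad

0: ✓ CMP  NZCV=0010
1: · ADDVS
2: ✓ SUBNE  r2←0xad
3: ✓ CMP  NZCV=0011
4: ✓ SUBPL  r4←0xcd
5: · MOVGE
6: · ADDLS
7: ✓ CMP  NZCV=0000
8: · MOVMI
9: · MOVLE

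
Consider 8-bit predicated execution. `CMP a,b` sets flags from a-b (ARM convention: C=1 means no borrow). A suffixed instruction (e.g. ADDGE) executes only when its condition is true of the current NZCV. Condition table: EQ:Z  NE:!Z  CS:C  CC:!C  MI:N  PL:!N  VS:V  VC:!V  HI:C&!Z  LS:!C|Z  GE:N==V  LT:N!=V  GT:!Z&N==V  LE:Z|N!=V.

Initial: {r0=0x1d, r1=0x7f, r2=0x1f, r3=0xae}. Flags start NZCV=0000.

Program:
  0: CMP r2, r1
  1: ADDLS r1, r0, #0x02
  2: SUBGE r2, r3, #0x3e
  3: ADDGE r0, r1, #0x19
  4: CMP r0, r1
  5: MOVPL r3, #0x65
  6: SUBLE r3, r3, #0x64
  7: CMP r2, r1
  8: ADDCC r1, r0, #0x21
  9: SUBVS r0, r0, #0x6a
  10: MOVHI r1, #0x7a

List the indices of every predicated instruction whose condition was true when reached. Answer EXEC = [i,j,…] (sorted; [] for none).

EXEC = [1,6]

0: ✓ CMP  NZCV=1000
1: ✓ ADDLS  r1←0x1f
2: · SUBGE
3: · ADDGE
4: ✓ CMP  NZCV=1000
5: · MOVPL
6: ✓ SUBLE  r3←0x4a
7: ✓ CMP  NZCV=0110
8: · ADDCC
9: · SUBVS
10: · MOVHI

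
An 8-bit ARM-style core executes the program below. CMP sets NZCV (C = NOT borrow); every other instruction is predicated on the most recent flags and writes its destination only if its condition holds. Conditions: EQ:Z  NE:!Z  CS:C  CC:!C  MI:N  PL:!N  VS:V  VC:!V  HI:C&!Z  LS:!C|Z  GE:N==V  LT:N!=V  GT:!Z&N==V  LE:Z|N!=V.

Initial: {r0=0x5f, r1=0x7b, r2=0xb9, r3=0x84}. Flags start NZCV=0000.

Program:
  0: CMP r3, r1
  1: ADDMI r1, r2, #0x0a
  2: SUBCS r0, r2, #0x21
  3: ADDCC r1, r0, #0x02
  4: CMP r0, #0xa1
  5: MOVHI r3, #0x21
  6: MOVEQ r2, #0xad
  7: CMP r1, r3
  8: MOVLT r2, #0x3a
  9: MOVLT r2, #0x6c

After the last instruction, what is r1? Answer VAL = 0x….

0: ✓ CMP  NZCV=0011
1: · ADDMI
2: ✓ SUBCS  r0←0x98
3: · ADDCC
4: ✓ CMP  NZCV=1000
5: · MOVHI
6: · MOVEQ
7: ✓ CMP  NZCV=1001
8: · MOVLT
9: · MOVLT

VAL = 0x7b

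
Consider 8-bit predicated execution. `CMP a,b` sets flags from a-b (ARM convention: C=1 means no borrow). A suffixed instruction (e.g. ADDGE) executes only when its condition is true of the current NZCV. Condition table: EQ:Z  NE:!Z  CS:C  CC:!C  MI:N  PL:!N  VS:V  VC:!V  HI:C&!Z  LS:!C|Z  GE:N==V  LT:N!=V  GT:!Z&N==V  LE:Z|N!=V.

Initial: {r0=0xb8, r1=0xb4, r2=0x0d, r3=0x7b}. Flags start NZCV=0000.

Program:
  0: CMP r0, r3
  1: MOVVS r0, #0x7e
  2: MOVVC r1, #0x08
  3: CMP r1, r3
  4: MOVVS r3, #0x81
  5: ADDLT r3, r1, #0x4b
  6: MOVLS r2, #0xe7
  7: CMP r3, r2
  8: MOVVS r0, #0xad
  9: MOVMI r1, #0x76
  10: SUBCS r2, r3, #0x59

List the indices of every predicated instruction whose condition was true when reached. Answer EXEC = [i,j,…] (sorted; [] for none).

[0] flags=0011 → (cmp)
[1] flags=0011 VS?T → r0=0x7e
[2] flags=0011 VC?F → skip
[3] flags=0011 → (cmp)
[4] flags=0011 VS?T → r3=0x81
[5] flags=0011 LT?T → r3=0xff
[6] flags=0011 LS?F → skip
[7] flags=1010 → (cmp)
[8] flags=1010 VS?F → skip
[9] flags=1010 MI?T → r1=0x76
[10] flags=1010 CS?T → r2=0xa6

EXEC = [1,4,5,9,10]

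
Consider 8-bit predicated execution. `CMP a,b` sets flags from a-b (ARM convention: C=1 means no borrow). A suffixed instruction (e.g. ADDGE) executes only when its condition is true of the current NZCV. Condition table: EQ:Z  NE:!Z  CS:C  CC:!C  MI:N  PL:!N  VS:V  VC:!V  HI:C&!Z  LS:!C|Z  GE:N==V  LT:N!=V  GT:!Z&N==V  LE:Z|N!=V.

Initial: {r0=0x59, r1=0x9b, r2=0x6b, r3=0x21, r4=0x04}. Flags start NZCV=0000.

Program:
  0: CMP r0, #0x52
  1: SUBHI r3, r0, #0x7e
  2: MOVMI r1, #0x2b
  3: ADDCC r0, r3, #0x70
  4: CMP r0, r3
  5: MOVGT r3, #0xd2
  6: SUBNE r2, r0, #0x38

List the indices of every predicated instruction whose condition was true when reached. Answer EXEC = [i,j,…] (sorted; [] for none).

EXEC = [1,5,6]

0: ✓ CMP  NZCV=0010
1: ✓ SUBHI  r3←0xdb
2: · MOVMI
3: · ADDCC
4: ✓ CMP  NZCV=0000
5: ✓ MOVGT  r3←0xd2
6: ✓ SUBNE  r2←0x21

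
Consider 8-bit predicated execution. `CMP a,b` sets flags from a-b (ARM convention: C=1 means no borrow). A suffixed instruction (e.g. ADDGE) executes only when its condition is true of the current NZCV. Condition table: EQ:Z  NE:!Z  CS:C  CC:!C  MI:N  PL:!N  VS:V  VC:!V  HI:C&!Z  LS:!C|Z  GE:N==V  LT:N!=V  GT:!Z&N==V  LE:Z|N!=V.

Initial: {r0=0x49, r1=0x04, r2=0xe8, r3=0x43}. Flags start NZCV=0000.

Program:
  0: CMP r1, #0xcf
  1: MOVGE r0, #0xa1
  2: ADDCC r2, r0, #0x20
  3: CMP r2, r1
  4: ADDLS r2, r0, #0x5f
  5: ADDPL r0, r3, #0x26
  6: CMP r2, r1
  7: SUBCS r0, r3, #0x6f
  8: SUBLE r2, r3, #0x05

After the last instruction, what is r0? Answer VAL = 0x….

VAL = 0xd4

[0] flags=0000 → (cmp)
[1] flags=0000 GE?T → r0=0xa1
[2] flags=0000 CC?T → r2=0xc1
[3] flags=1010 → (cmp)
[4] flags=1010 LS?F → skip
[5] flags=1010 PL?F → skip
[6] flags=1010 → (cmp)
[7] flags=1010 CS?T → r0=0xd4
[8] flags=1010 LE?T → r2=0x3e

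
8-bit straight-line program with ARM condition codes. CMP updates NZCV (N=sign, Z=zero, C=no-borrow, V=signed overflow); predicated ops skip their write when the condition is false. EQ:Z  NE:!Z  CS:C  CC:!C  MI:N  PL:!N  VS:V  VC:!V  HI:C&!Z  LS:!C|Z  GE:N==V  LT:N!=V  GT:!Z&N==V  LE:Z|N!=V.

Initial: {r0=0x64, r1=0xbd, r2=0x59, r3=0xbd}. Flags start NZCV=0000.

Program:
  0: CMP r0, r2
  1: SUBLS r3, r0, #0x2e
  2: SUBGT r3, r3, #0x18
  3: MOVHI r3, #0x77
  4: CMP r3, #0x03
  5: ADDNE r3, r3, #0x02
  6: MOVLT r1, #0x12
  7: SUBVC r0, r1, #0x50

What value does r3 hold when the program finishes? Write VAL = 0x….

[0] flags=0010 → (cmp)
[1] flags=0010 LS?F → skip
[2] flags=0010 GT?T → r3=0xa5
[3] flags=0010 HI?T → r3=0x77
[4] flags=0010 → (cmp)
[5] flags=0010 NE?T → r3=0x79
[6] flags=0010 LT?F → skip
[7] flags=0010 VC?T → r0=0x6d

VAL = 0x79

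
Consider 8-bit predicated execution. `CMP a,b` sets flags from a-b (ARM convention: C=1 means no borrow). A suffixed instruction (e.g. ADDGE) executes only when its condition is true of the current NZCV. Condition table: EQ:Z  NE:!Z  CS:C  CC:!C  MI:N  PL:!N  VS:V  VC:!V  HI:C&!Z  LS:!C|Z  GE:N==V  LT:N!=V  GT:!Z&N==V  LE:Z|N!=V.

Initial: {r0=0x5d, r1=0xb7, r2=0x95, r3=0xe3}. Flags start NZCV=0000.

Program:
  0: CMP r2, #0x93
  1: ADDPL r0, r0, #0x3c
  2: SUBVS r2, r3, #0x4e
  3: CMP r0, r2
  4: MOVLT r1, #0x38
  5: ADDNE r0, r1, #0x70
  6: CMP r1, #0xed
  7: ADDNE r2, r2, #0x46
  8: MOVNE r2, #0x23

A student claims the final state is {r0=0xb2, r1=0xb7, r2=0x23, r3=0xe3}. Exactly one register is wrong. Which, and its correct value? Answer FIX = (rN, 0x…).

0: ✓ CMP  NZCV=0010
1: ✓ ADDPL  r0←0x99
2: · SUBVS
3: ✓ CMP  NZCV=0010
4: · MOVLT
5: ✓ ADDNE  r0←0x27
6: ✓ CMP  NZCV=1000
7: ✓ ADDNE  r2←0xdb
8: ✓ MOVNE  r2←0x23

FIX = (r0, 0x27)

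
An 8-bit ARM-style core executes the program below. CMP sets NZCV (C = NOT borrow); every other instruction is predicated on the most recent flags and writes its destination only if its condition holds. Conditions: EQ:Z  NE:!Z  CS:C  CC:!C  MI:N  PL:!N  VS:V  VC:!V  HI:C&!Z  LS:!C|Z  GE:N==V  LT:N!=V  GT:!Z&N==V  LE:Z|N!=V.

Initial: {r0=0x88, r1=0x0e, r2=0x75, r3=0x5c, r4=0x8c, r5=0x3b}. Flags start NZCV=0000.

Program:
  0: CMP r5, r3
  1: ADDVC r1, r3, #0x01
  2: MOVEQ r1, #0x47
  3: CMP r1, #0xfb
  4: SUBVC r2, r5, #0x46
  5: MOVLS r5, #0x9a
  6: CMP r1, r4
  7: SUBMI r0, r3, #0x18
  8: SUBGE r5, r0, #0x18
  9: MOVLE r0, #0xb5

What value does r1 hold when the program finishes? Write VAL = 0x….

VAL = 0x5d

[0] flags=1000 → (cmp)
[1] flags=1000 VC?T → r1=0x5d
[2] flags=1000 EQ?F → skip
[3] flags=0000 → (cmp)
[4] flags=0000 VC?T → r2=0xf5
[5] flags=0000 LS?T → r5=0x9a
[6] flags=1001 → (cmp)
[7] flags=1001 MI?T → r0=0x44
[8] flags=1001 GE?T → r5=0x2c
[9] flags=1001 LE?F → skip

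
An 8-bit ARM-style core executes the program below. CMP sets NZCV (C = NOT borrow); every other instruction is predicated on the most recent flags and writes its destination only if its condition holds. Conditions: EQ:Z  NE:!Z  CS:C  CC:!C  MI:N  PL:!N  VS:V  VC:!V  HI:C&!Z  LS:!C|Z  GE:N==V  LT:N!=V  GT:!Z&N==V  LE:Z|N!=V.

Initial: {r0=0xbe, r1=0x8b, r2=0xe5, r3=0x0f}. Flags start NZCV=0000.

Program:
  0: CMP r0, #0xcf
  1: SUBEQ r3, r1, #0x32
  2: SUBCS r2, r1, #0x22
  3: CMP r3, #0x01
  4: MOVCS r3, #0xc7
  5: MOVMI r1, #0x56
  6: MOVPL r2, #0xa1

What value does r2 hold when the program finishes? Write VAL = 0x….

0: ✓ CMP  NZCV=1000
1: · SUBEQ
2: · SUBCS
3: ✓ CMP  NZCV=0010
4: ✓ MOVCS  r3←0xc7
5: · MOVMI
6: ✓ MOVPL  r2←0xa1

VAL = 0xa1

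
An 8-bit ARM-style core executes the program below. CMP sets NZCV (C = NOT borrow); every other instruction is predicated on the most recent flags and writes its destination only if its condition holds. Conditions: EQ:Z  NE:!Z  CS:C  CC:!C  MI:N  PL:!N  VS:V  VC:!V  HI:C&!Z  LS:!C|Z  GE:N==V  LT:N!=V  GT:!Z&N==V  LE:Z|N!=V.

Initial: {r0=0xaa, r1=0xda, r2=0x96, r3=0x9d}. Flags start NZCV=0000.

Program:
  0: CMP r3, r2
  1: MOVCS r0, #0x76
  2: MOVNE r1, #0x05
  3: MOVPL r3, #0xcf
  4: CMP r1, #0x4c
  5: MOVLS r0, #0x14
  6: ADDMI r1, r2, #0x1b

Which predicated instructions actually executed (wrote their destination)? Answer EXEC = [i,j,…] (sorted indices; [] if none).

[0] flags=0010 → (cmp)
[1] flags=0010 CS?T → r0=0x76
[2] flags=0010 NE?T → r1=0x05
[3] flags=0010 PL?T → r3=0xcf
[4] flags=1000 → (cmp)
[5] flags=1000 LS?T → r0=0x14
[6] flags=1000 MI?T → r1=0xb1

EXEC = [1,2,3,5,6]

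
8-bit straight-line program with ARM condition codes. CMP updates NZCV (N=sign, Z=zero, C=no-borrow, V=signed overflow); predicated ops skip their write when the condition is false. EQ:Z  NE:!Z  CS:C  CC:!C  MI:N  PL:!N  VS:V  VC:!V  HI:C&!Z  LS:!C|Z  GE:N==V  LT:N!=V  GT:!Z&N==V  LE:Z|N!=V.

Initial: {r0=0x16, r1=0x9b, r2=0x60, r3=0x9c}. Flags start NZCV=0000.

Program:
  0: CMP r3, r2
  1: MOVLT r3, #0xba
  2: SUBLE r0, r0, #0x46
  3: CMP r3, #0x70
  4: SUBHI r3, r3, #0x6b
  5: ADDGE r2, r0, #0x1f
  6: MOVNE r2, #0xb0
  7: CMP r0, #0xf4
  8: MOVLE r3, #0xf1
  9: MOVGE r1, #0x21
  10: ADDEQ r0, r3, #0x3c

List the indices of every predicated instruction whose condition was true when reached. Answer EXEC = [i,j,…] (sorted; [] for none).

0: ✓ CMP  NZCV=0011
1: ✓ MOVLT  r3←0xba
2: ✓ SUBLE  r0←0xd0
3: ✓ CMP  NZCV=0011
4: ✓ SUBHI  r3←0x4f
5: · ADDGE
6: ✓ MOVNE  r2←0xb0
7: ✓ CMP  NZCV=1000
8: ✓ MOVLE  r3←0xf1
9: · MOVGE
10: · ADDEQ

EXEC = [1,2,4,6,8]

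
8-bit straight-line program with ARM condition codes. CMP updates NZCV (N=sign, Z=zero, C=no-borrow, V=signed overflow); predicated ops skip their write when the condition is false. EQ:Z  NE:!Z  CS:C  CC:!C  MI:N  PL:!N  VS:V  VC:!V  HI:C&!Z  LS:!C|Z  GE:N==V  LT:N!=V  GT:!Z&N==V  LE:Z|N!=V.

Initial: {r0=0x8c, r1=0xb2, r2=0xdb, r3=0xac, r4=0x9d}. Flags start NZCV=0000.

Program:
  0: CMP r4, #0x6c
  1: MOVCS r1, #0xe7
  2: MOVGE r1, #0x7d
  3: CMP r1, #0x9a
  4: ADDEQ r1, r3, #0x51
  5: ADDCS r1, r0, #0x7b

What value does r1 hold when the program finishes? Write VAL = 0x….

VAL = 0x07

[0] flags=0011 → (cmp)
[1] flags=0011 CS?T → r1=0xe7
[2] flags=0011 GE?F → skip
[3] flags=0010 → (cmp)
[4] flags=0010 EQ?F → skip
[5] flags=0010 CS?T → r1=0x07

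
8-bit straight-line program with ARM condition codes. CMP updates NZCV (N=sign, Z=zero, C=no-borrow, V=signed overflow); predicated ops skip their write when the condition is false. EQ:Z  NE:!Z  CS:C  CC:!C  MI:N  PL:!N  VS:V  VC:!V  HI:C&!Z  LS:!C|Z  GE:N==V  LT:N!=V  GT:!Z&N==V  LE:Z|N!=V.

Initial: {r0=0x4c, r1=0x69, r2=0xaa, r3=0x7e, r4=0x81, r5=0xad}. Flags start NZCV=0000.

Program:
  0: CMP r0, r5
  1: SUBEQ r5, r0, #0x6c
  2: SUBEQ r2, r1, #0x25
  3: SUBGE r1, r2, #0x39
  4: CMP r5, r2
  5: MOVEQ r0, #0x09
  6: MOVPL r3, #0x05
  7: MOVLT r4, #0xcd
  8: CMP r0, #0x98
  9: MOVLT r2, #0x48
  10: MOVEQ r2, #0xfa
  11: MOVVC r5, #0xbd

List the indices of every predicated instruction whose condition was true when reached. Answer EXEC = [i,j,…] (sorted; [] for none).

[0] flags=1001 → (cmp)
[1] flags=1001 EQ?F → skip
[2] flags=1001 EQ?F → skip
[3] flags=1001 GE?T → r1=0x71
[4] flags=0010 → (cmp)
[5] flags=0010 EQ?F → skip
[6] flags=0010 PL?T → r3=0x05
[7] flags=0010 LT?F → skip
[8] flags=1001 → (cmp)
[9] flags=1001 LT?F → skip
[10] flags=1001 EQ?F → skip
[11] flags=1001 VC?F → skip

EXEC = [3,6]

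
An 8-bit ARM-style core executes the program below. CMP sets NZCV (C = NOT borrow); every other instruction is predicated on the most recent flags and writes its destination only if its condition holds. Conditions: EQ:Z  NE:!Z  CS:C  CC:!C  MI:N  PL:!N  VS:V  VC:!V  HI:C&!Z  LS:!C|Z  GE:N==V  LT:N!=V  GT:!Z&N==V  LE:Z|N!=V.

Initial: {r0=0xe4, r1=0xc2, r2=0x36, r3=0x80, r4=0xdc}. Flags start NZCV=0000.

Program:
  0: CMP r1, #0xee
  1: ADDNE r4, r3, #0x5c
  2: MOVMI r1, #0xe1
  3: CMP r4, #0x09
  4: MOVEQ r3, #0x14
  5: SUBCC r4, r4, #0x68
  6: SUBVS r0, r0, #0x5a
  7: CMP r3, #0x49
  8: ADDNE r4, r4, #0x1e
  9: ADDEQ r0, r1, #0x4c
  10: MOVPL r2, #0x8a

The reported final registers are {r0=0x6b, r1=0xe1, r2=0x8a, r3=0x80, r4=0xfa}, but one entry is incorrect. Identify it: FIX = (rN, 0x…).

FIX = (r0, 0xe4)

[0] flags=1000 → (cmp)
[1] flags=1000 NE?T → r4=0xdc
[2] flags=1000 MI?T → r1=0xe1
[3] flags=1010 → (cmp)
[4] flags=1010 EQ?F → skip
[5] flags=1010 CC?F → skip
[6] flags=1010 VS?F → skip
[7] flags=0011 → (cmp)
[8] flags=0011 NE?T → r4=0xfa
[9] flags=0011 EQ?F → skip
[10] flags=0011 PL?T → r2=0x8a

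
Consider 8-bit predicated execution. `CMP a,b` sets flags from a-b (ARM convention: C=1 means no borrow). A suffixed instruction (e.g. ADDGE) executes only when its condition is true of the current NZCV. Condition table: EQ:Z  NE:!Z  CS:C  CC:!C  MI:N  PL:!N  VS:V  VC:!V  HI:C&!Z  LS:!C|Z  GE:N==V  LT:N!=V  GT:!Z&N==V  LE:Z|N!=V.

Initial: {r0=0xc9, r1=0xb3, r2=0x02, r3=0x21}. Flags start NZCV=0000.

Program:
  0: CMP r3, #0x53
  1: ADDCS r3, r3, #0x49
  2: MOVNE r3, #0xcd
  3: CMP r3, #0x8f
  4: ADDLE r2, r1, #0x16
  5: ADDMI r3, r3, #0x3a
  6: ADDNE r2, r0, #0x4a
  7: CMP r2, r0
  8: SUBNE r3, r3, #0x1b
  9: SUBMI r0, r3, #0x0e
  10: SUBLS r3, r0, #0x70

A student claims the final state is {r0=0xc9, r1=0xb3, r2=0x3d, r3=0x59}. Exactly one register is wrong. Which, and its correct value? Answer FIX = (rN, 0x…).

FIX = (r2, 0x13)

[0] flags=1000 → (cmp)
[1] flags=1000 CS?F → skip
[2] flags=1000 NE?T → r3=0xcd
[3] flags=0010 → (cmp)
[4] flags=0010 LE?F → skip
[5] flags=0010 MI?F → skip
[6] flags=0010 NE?T → r2=0x13
[7] flags=0000 → (cmp)
[8] flags=0000 NE?T → r3=0xb2
[9] flags=0000 MI?F → skip
[10] flags=0000 LS?T → r3=0x59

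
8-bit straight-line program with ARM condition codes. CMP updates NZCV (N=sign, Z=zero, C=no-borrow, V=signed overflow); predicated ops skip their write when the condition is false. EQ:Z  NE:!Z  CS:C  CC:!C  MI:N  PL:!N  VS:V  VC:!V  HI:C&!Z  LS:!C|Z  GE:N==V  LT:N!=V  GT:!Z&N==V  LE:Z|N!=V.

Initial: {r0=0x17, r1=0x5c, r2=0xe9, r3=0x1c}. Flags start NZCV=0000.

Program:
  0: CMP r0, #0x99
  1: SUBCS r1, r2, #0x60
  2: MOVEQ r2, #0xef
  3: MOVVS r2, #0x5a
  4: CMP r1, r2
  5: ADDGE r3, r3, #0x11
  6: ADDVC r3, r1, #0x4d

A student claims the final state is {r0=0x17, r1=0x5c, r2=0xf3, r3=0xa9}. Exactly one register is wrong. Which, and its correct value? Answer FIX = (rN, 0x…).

[0] flags=0000 → (cmp)
[1] flags=0000 CS?F → skip
[2] flags=0000 EQ?F → skip
[3] flags=0000 VS?F → skip
[4] flags=0000 → (cmp)
[5] flags=0000 GE?T → r3=0x2d
[6] flags=0000 VC?T → r3=0xa9

FIX = (r2, 0xe9)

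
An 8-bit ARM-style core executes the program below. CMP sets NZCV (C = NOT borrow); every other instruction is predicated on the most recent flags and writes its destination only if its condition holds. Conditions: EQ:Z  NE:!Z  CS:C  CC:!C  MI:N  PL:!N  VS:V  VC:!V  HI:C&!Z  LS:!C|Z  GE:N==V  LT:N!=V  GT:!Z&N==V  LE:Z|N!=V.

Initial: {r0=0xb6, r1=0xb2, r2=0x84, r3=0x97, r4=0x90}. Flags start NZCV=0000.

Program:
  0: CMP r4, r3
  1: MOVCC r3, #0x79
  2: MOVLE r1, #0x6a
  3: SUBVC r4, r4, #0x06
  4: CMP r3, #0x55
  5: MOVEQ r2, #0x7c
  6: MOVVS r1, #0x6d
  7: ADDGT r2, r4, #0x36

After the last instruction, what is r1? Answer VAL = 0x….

VAL = 0x6a

[0] flags=1000 → (cmp)
[1] flags=1000 CC?T → r3=0x79
[2] flags=1000 LE?T → r1=0x6a
[3] flags=1000 VC?T → r4=0x8a
[4] flags=0010 → (cmp)
[5] flags=0010 EQ?F → skip
[6] flags=0010 VS?F → skip
[7] flags=0010 GT?T → r2=0xc0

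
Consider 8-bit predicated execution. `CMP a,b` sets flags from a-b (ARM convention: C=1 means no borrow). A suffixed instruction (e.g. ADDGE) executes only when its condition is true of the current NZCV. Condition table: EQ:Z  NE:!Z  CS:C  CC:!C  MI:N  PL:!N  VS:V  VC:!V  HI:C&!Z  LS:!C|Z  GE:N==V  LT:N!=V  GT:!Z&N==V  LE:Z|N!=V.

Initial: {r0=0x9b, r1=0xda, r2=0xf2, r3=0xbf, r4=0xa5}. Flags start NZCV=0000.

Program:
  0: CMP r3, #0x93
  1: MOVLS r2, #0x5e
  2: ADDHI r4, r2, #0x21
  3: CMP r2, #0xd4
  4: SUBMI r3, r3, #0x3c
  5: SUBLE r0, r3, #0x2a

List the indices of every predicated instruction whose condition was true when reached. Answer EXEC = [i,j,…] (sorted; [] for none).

EXEC = [2]

[0] flags=0010 → (cmp)
[1] flags=0010 LS?F → skip
[2] flags=0010 HI?T → r4=0x13
[3] flags=0010 → (cmp)
[4] flags=0010 MI?F → skip
[5] flags=0010 LE?F → skip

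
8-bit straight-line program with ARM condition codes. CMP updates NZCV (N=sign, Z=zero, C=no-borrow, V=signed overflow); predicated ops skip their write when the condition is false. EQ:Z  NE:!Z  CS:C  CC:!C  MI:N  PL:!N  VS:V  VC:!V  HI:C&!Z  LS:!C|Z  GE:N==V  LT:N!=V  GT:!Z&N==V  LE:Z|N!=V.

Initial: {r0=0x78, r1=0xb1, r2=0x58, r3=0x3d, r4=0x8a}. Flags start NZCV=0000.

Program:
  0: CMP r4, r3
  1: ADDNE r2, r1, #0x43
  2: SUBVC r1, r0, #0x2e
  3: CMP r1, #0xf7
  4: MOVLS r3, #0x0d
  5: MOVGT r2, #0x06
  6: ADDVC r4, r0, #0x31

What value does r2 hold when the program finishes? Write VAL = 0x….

VAL = 0xf4

[0] flags=0011 → (cmp)
[1] flags=0011 NE?T → r2=0xf4
[2] flags=0011 VC?F → skip
[3] flags=1000 → (cmp)
[4] flags=1000 LS?T → r3=0x0d
[5] flags=1000 GT?F → skip
[6] flags=1000 VC?T → r4=0xa9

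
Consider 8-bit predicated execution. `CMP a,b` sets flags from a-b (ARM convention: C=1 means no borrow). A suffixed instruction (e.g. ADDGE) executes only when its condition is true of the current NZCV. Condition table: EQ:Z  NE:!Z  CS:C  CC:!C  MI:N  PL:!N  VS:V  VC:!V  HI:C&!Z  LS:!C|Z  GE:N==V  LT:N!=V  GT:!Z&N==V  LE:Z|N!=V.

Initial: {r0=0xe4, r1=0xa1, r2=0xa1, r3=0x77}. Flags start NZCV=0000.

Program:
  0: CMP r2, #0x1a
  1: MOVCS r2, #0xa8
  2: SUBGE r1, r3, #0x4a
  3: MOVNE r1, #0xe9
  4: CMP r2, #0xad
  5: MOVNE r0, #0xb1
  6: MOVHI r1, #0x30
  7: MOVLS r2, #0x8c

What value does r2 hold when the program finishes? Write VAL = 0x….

VAL = 0x8c

[0] flags=1010 → (cmp)
[1] flags=1010 CS?T → r2=0xa8
[2] flags=1010 GE?F → skip
[3] flags=1010 NE?T → r1=0xe9
[4] flags=1000 → (cmp)
[5] flags=1000 NE?T → r0=0xb1
[6] flags=1000 HI?F → skip
[7] flags=1000 LS?T → r2=0x8c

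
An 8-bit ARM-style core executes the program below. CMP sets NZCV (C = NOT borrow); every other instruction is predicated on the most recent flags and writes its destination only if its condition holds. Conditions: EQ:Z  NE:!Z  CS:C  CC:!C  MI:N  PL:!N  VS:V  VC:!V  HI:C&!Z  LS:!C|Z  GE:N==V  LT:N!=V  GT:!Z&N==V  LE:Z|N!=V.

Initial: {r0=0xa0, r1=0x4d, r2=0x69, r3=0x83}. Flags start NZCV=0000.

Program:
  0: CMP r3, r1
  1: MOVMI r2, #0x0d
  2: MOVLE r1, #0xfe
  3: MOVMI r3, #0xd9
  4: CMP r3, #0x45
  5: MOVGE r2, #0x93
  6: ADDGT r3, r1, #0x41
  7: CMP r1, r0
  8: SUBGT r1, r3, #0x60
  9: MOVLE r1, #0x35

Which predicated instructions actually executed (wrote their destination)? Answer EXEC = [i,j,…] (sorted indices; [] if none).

EXEC = [2,8]

[0] flags=0011 → (cmp)
[1] flags=0011 MI?F → skip
[2] flags=0011 LE?T → r1=0xfe
[3] flags=0011 MI?F → skip
[4] flags=0011 → (cmp)
[5] flags=0011 GE?F → skip
[6] flags=0011 GT?F → skip
[7] flags=0010 → (cmp)
[8] flags=0010 GT?T → r1=0x23
[9] flags=0010 LE?F → skip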